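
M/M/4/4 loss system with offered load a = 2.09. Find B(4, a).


B(c,a) = (a^c/c!) / Σ_{k=0}^{c} a^k/k!
a^4/4! = 0.795012
Σ terms (k=0..4): 1.00000 + 2.09000 + 2.18405 + 1.52155 + 0.79501 = 7.590617
B = 0.795012/7.590617 = 0.104736

Final: 0.104736


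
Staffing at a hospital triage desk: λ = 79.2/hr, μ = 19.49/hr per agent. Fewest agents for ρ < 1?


Stability requires cμ > λ ⇔ c > λ/μ.
λ/μ = 79.2/19.49 = 4.0636
Minimum integer c = ⌊4.0636⌋ + 1 = 5
Check: 5·19.49 = 97.45 > 79.2, while 4·19.49 = 77.96 ≤ 79.2

Final: 5 servers


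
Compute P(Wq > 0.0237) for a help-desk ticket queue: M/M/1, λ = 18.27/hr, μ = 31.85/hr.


ρ = 18.27/31.85 = 0.5736
P(Wq > t) = ρ·e^{−(μ−λ)t} = 0.5736·e^{−0.3218}
= 0.5736·0.724810 = 0.415770

Final: 0.415770


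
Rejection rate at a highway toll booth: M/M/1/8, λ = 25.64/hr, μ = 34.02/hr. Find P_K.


ρ = λ/μ = 25.64/34.02 = 0.7537
P_K = (1−ρ)ρ^K/(1−ρ^(K+1)) = (0.2463·0.104105)/(1 − 0.078461)
= 0.025644/0.921539 = 0.027827

Final: 0.027827


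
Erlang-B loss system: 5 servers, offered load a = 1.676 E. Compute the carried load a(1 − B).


B(5,1.676) = 0.020777 (Erlang-B)
Carried load = a(1 − B) = 1.676·(1 − 0.020777) = 1.676·0.979223 = 1.6412 E

Final: 1.6412 Erlangs


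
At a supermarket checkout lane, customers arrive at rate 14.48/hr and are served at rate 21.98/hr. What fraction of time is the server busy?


ρ = λ/μ = 14.48/21.98 = 0.6588

Final: 0.6588


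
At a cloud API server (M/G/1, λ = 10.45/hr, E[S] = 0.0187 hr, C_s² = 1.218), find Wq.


ρ = λ·E[S] = 10.45·0.0187 = 0.1954
E[S²] = E[S]²(1+C_s²) = 0.0187²·(1+1.218) = 0.0007756
Wq = λ·E[S²]/(2(1−ρ)) = 10.45·0.0007756/(2·0.8046) = 0.005037 hr

Final: 0.005037 hr


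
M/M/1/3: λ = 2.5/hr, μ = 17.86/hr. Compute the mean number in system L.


ρ = 2.5/17.86 = 0.1400
L = ρ[1 − (K+1)ρ^K + Kρ^(K+1)] / [(1−ρ)(1−ρ^(K+1))]
Numerator: 0.1400·(1 − 4·0.002743 + 3·0.0003839) = 0.138603
Denominator: (0.8600)·(0.999616) = 0.859692
L = 0.138603/0.859692 = 0.1612

Final: 0.1612


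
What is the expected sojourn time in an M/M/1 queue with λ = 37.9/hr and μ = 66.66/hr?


W = 1/(μ−λ) = 1/(66.66 − 37.9) = 1/28.76 = 0.03477 hr

Final: 0.03477 hr


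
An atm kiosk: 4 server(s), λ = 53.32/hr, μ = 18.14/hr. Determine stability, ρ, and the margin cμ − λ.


Total capacity cμ = 4·18.14 = 72.56/hr
ρ = λ/(cμ) = 53.32/72.56 = 0.7348
Stable ⇔ ρ < 1: YES
Spare capacity = cμ − λ = 72.56 − 53.32 = 19.24/hr

Final: ρ = 0.7348; stable; margin = 19.24/hr


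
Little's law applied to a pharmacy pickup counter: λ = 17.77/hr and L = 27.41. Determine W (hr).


W = L/λ = 27.41/17.77 = 1.5425 hr

Final: 1.5425 hr


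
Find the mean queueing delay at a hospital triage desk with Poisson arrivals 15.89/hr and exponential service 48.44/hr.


ρ = 15.89/48.44 = 0.3280
Wq = ρ/(μ−λ) = 0.3280/(48.44 − 15.89) = 0.3280/32.55 = 0.01008 hr

Final: 0.01008 hr


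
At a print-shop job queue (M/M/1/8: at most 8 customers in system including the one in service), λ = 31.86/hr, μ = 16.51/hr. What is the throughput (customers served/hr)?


ρ = 1.9297; P_K = (1−ρ)ρ^8/(1−ρ^9) = 0.483097
λ_eff = λ(1 − P_K) = 31.86·(1 − 0.483097) = 31.86·0.516903 = 16.4685 /hr

Final: 16.4685 /hr


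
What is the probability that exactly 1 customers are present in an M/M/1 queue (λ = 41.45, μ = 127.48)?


ρ = 41.45/127.48 = 0.3251
P_n = (1−ρ)·ρ^n = (1 − 0.3251)·0.3251^1 = 0.6749·0.325149 = 0.219427

Final: 0.219427


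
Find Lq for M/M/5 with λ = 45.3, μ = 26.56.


a = λ/μ = 1.7056; ρ = a/5 = 0.3411
P₀ = 0.181090
Lq = P₀·a^c·ρ / (c!·(1−ρ)²) = 0.181090·14.43280·0.3411/(120·0.43413)
= 0.01711

Final: 0.01711


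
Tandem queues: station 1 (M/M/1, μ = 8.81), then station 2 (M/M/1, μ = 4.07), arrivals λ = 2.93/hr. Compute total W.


Each node sees arrival rate λ = 2.93/hr (tandem ⇒ throughput preserved).
W₁ = 1/(μ₁−λ) = 1/(8.81−2.93) = 0.17007 hr
W₂ = 1/(μ₂−λ) = 1/(4.07−2.93) = 0.87719 hr
W_total = W₁ + W₂ = 0.17007 + 0.87719 = 1.04726 hr

Final: 1.04726 hr


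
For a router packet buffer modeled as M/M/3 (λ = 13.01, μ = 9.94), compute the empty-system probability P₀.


a = λ/μ = 13.01/9.94 = 1.3089; ρ = a/c = 0.4363
Σ_{k=0}^{2} a^k/k! (terms k=0..2) = 1.00000 + 1.30885 + 0.85655 = 3.16540
Tail: a^3/(3!(1−ρ)) = 2.24219/(6·0.5637) = 0.66292
P₀ = 1/(3.16540 + 0.66292) = 1/3.82832 = 0.261211

Final: 0.261211


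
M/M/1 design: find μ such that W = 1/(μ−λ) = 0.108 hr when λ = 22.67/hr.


W = 1/(μ−λ) ⇒ μ − λ = 1/W = 1/0.108 = 9.2593
μ = λ + 1/W = 22.67 + 9.2593 = 31.9293 per hr

Final: 31.9293 /hr


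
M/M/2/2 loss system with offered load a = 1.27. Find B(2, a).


B(c,a) = (a^c/c!) / Σ_{k=0}^{c} a^k/k!
a^2/2! = 0.806450
Σ terms (k=0..2): 1.00000 + 1.27000 + 0.80645 = 3.076450
B = 0.806450/3.076450 = 0.262137

Final: 0.262137


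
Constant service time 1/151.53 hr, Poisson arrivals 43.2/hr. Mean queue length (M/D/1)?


ρ = 43.2/151.53 = 0.2851
M/D/1: Lq = ρ²/(2(1−ρ)) = 0.08128/(2·0.7149) = 0.05684

Final: 0.05684


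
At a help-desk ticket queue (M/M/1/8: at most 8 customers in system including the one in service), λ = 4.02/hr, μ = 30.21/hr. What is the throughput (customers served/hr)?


ρ = 0.1331; P_K = (1−ρ)ρ^8/(1−ρ^9) = 0.00000008523
λ_eff = λ(1 − P_K) = 4.02·(1 − 0.00000008523) = 4.02·1.000000 = 4.0200 /hr

Final: 4.0200 /hr


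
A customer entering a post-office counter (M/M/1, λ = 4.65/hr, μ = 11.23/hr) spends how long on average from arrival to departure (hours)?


W = 1/(μ−λ) = 1/(11.23 − 4.65) = 1/6.58 = 0.1520 hr

Final: 0.1520 hr


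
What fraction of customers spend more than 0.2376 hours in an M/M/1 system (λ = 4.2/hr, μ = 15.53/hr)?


W ~ Exponential(μ−λ) for M/M/1.
μ − λ = 15.53 − 4.2 = 11.3300
P(W > t) = e^{−(μ−λ)t} = e^{−2.6920} = 0.067745

Final: 0.067745


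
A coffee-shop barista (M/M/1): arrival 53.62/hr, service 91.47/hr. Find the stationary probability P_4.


ρ = 53.62/91.47 = 0.5862
P_n = (1−ρ)·ρ^n = (1 − 0.5862)·0.5862^4 = 0.4138·0.118084 = 0.048863

Final: 0.048863


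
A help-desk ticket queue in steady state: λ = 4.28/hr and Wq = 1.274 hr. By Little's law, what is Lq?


Lq = λWq = 4.28·1.274 = 5.4527

Final: 5.4527


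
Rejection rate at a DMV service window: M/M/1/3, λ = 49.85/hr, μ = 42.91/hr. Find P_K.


ρ = λ/μ = 49.85/42.91 = 1.1617
P_K = (1−ρ)ρ^K/(1−ρ^(K+1)) = (-0.1617·1.567906)/(1 − 1.821489)
= -0.253583/-0.821489 = 0.308688

Final: 0.308688


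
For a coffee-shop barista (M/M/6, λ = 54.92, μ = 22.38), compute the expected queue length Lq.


a = λ/μ = 2.4540; ρ = a/6 = 0.4090
P₀ = 0.085515
Lq = P₀·a^c·ρ / (c!·(1−ρ)²) = 0.085515·218.38494·0.4090/(720·0.34929)
= 0.03037

Final: 0.03037


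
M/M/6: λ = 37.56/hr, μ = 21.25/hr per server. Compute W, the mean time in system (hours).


a = 1.7675; ρ = 0.2946; P₀ = 0.170636
Lq = P₀·a^c·ρ/(c!(1−ρ)²) = 0.004278
Wq = Lq/λ = 0.004278/37.56 = 0.0001139 hr
W = Wq + 1/μ = 0.0001139 + 0.04706 = 0.04717 hr

Final: 0.04717 hr


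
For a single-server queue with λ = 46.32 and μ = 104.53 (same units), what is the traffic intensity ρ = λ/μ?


ρ = λ/μ = 46.32/104.53 = 0.4431

Final: 0.4431


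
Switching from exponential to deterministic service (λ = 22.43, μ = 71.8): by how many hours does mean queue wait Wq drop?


ρ = 22.43/71.8 = 0.3124
Wq(M/M/1) = ρ/(μ−λ) = 0.3124/49.37 = 0.006328 hr
Wq(M/D/1) = ρ/(2(μ−λ)) = 0.003164 hr
Savings = 0.006328 − 0.003164 = 0.003164 hr

Final: 0.003164 hr


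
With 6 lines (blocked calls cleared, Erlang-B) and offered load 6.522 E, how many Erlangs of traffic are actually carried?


B(6,6.522) = 0.300560 (Erlang-B)
Carried load = a(1 − B) = 6.522·(1 − 0.300560) = 6.522·0.699440 = 4.5618 E

Final: 4.5618 Erlangs


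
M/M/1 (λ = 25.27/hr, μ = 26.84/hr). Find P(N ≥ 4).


ρ = 25.27/26.84 = 0.9415
P(N ≥ n) = ρ^n = 0.9415^4 = 0.785762

Final: 0.785762


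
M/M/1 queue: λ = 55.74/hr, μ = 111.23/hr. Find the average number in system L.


ρ = λ/μ = 55.74/111.23 = 0.5011
L = ρ/(1−ρ) = 0.5011/(1 − 0.5011) = 0.5011/0.4989 = 1.0045

Final: 1.0045


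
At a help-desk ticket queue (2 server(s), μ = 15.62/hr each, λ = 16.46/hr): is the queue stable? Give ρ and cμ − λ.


Total capacity cμ = 2·15.62 = 31.24/hr
ρ = λ/(cμ) = 16.46/31.24 = 0.5269
Stable ⇔ ρ < 1: YES
Spare capacity = cμ − λ = 31.24 − 16.46 = 14.78/hr

Final: ρ = 0.5269; stable; margin = 14.78/hr


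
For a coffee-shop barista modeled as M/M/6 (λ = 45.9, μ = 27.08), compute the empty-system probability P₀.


a = λ/μ = 45.9/27.08 = 1.6950; ρ = a/c = 0.2825
Σ_{k=0}^{5} a^k/k! (terms k=0..5) = 1.00000 + 1.69498 + 1.43647 + 0.81160 + 0.34391 + 0.11658 = 5.40354
Tail: a^6/(6!(1−ρ)) = 23.71287/(720·0.7175) = 0.04590
P₀ = 1/(5.40354 + 0.04590) = 1/5.44945 = 0.183505

Final: 0.183505


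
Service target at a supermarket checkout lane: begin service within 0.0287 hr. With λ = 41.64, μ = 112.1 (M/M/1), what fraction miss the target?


ρ = 41.64/112.1 = 0.3715
P(Wq > t) = ρ·e^{−(μ−λ)t} = 0.3715·e^{−2.0222}
= 0.3715·0.132364 = 0.049167

Final: 0.049167


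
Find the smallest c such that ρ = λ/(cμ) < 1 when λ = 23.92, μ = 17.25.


Stability requires cμ > λ ⇔ c > λ/μ.
λ/μ = 23.92/17.25 = 1.3867
Minimum integer c = ⌊1.3867⌋ + 1 = 2
Check: 2·17.25 = 34.50 > 23.92, while 1·17.25 = 17.25 ≤ 23.92

Final: 2 servers


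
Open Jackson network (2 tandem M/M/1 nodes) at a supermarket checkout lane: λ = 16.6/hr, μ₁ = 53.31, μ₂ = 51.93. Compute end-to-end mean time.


Each node sees arrival rate λ = 16.6/hr (tandem ⇒ throughput preserved).
W₁ = 1/(μ₁−λ) = 1/(53.31−16.6) = 0.02724 hr
W₂ = 1/(μ₂−λ) = 1/(51.93−16.6) = 0.02830 hr
W_total = W₁ + W₂ = 0.02724 + 0.02830 = 0.05555 hr

Final: 0.05555 hr


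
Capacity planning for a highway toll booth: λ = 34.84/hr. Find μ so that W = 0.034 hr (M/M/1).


W = 1/(μ−λ) ⇒ μ − λ = 1/W = 1/0.034 = 29.4118
μ = λ + 1/W = 34.84 + 29.4118 = 64.2518 per hr

Final: 64.2518 /hr


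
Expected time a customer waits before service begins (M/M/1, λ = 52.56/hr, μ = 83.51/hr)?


ρ = 52.56/83.51 = 0.6294
Wq = ρ/(μ−λ) = 0.6294/(83.51 − 52.56) = 0.6294/30.95 = 0.02034 hr

Final: 0.02034 hr


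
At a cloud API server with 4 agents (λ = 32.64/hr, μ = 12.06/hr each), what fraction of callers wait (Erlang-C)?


a = λ/μ = 2.7065; ρ = a/4 = 0.6766
P₀ = 0.056862 (from M/M/c formula)
C(c,a) = [a^c/(c!(1−ρ))]·P₀ = [53.65514/(24·0.3234)]·0.056862
= 6.91326·0.056862 = 0.393104

Final: 0.393104


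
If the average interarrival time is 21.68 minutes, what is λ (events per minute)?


λ = 1/(interarrival time) in consistent units.
1 minute = 1 min, so λ = 1/21.68 = 0.04613 per minute

Final: 0.04613 /min


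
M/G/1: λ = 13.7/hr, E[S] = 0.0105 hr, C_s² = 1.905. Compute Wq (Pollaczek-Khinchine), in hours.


ρ = λ·E[S] = 13.7·0.0105 = 0.1439
E[S²] = E[S]²(1+C_s²) = 0.0105²·(1+1.905) = 0.0003203
Wq = λ·E[S²]/(2(1−ρ)) = 13.7·0.0003203/(2·0.8561) = 0.002563 hr

Final: 0.002563 hr


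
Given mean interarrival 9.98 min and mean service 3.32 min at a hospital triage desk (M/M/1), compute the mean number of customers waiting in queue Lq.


λ = 60/9.98 = 6.0120 /hr
μ = 60/3.32 = 18.0723 /hr
ρ = λ/μ = 6.0120/18.0723 = 0.3327
Lq = ρ²/(1−ρ) = 0.1107/0.6673 = 0.1658

Final: 0.1658


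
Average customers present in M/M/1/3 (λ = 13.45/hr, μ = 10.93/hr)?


ρ = 13.45/10.93 = 1.2306
L = ρ[1 − (K+1)ρ^K + Kρ^(K+1)] / [(1−ρ)(1−ρ^(K+1))]
Numerator: 1.2306·(1 − 4·1.863401 + 3·2.293023) = 0.523560
Denominator: (-0.2306)·(-1.293023) = 0.298117
L = 0.523560/0.298117 = 1.7562

Final: 1.7562


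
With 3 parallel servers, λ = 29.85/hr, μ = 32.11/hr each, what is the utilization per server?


ρ = λ/(cμ) = 29.85/(3·32.11) = 29.85/96.33 = 0.3099

Final: 0.3099


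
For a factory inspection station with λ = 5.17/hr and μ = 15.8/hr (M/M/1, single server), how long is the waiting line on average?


ρ = 5.17/15.8 = 0.3272
Lq = ρ²/(1−ρ) = 0.1071/0.6728 = 0.1591

Final: 0.1591


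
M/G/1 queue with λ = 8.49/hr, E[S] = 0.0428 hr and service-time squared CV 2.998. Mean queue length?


ρ = λ·E[S] = 8.49·0.0428 = 0.3634
Lq = ρ²(1+C_s²)/(2(1−ρ)) = 0.1320·(1+2.998)/(2·0.6366)
= 0.1320·3.9980/1.2733 = 0.41460

Final: 0.41460


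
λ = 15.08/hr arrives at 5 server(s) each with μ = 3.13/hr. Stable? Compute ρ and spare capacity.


Total capacity cμ = 5·3.13 = 15.65/hr
ρ = λ/(cμ) = 15.08/15.65 = 0.9636
Stable ⇔ ρ < 1: YES
Spare capacity = cμ − λ = 15.65 − 15.08 = 0.57/hr

Final: ρ = 0.9636; stable; margin = 0.57/hr


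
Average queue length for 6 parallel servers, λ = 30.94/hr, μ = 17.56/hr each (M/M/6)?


a = λ/μ = 1.7620; ρ = a/6 = 0.2937
P₀ = 0.171591
Lq = P₀·a^c·ρ / (c!·(1−ρ)²) = 0.171591·29.92091·0.2937/(720·0.49892)
= 0.004197

Final: 0.004197


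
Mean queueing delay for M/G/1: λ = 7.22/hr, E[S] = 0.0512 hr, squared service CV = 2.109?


ρ = λ·E[S] = 7.22·0.0512 = 0.3697
E[S²] = E[S]²(1+C_s²) = 0.0512²·(1+2.109) = 0.008150
Wq = λ·E[S²]/(2(1−ρ)) = 7.22·0.008150/(2·0.6303) = 0.04668 hr

Final: 0.04668 hr


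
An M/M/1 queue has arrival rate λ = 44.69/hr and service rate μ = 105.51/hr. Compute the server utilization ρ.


ρ = λ/μ = 44.69/105.51 = 0.4236

Final: 0.4236


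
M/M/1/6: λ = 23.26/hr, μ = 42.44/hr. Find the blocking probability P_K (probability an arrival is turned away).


ρ = λ/μ = 23.26/42.44 = 0.5481
P_K = (1−ρ)ρ^K/(1−ρ^(K+1)) = (0.4519·0.027102)/(1 − 0.014854)
= 0.012248/0.985146 = 0.012433

Final: 0.012433


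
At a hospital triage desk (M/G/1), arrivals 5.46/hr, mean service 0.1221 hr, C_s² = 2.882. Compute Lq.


ρ = λ·E[S] = 5.46·0.1221 = 0.6667
Lq = ρ²(1+C_s²)/(2(1−ρ)) = 0.4444·(1+2.882)/(2·0.3333)
= 0.4444·3.8820/0.6667 = 2.58799

Final: 2.58799


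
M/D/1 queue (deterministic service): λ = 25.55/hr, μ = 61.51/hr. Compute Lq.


ρ = 25.55/61.51 = 0.4154
M/D/1: Lq = ρ²/(2(1−ρ)) = 0.1725/(2·0.5846) = 0.14757

Final: 0.14757


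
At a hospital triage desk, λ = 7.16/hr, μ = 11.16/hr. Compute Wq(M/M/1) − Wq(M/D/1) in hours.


ρ = 7.16/11.16 = 0.6416
Wq(M/M/1) = ρ/(μ−λ) = 0.6416/4.00 = 0.16039 hr
Wq(M/D/1) = ρ/(2(μ−λ)) = 0.08020 hr
Savings = 0.16039 − 0.08020 = 0.08020 hr

Final: 0.08020 hr


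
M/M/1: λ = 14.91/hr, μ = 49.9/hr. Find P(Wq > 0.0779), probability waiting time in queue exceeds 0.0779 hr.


ρ = 14.91/49.9 = 0.2988
P(Wq > t) = ρ·e^{−(μ−λ)t} = 0.2988·e^{−2.7257}
= 0.2988·0.065499 = 0.019571

Final: 0.019571


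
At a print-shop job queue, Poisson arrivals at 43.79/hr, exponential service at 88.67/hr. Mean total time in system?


W = 1/(μ−λ) = 1/(88.67 − 43.79) = 1/44.88 = 0.02228 hr

Final: 0.02228 hr


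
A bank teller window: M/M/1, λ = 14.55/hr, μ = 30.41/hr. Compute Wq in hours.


ρ = 14.55/30.41 = 0.4785
Wq = ρ/(μ−λ) = 0.4785/(30.41 − 14.55) = 0.4785/15.86 = 0.03017 hr

Final: 0.03017 hr


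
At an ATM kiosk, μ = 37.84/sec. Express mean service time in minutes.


Mean service time = 1/μ = 1/37.84 second = 0.02643 second
In minutes: 0.02643 × 0.0166667 = 0.0004405 min

Final: 0.0004405 min


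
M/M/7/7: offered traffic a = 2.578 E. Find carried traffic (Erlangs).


B(7,2.578) = 0.011459 (Erlang-B)
Carried load = a(1 − B) = 2.578·(1 − 0.011459) = 2.578·0.988541 = 2.5485 E

Final: 2.5485 Erlangs


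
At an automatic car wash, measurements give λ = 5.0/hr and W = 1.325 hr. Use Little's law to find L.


L = λW = 5.0·1.325 = 6.6250

Final: 6.6250


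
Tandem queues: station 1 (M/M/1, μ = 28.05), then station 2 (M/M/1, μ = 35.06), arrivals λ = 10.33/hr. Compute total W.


Each node sees arrival rate λ = 10.33/hr (tandem ⇒ throughput preserved).
W₁ = 1/(μ₁−λ) = 1/(28.05−10.33) = 0.05643 hr
W₂ = 1/(μ₂−λ) = 1/(35.06−10.33) = 0.04044 hr
W_total = W₁ + W₂ = 0.05643 + 0.04044 = 0.09687 hr

Final: 0.09687 hr


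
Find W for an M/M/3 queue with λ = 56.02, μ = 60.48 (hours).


a = 0.9263; ρ = 0.3088; P₀ = 0.392644
Lq = P₀·a^c·ρ/(c!(1−ρ)²) = 0.03360
Wq = Lq/λ = 0.03360/56.02 = 0.0005998 hr
W = Wq + 1/μ = 0.0005998 + 0.01653 = 0.01713 hr

Final: 0.01713 hr


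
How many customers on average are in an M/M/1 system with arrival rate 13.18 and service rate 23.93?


ρ = λ/μ = 13.18/23.93 = 0.5508
L = ρ/(1−ρ) = 0.5508/(1 − 0.5508) = 0.5508/0.4492 = 1.2260

Final: 1.2260


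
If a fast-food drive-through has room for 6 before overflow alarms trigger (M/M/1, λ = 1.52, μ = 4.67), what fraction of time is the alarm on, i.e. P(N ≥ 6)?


ρ = 1.52/4.67 = 0.3255
P(N ≥ n) = ρ^n = 0.3255^6 = 0.001189

Final: 0.001189


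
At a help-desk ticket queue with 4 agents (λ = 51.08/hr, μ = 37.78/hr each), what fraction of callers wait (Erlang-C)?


a = λ/μ = 1.3520; ρ = a/4 = 0.3380
P₀ = 0.257182 (from M/M/c formula)
C(c,a) = [a^c/(c!(1−ρ))]·P₀ = [3.34161/(24·0.6620)]·0.257182
= 0.21033·0.257182 = 0.054092

Final: 0.054092


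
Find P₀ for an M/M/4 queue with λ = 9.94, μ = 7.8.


a = λ/μ = 9.94/7.8 = 1.2744; ρ = a/c = 0.3186
Σ_{k=0}^{3} a^k/k! (terms k=0..3) = 1.00000 + 1.27436 + 0.81200 + 0.34492 = 3.43128
Tail: a^4/(4!(1−ρ)) = 2.63735/(24·0.6814) = 0.16127
P₀ = 1/(3.43128 + 0.16127) = 1/3.59255 = 0.278354

Final: 0.278354


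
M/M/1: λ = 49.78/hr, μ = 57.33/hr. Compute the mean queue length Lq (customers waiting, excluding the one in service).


ρ = 49.78/57.33 = 0.8683
Lq = ρ²/(1−ρ) = 0.7540/0.1317 = 5.7251

Final: 5.7251


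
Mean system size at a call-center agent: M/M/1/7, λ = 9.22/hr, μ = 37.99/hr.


ρ = 9.22/37.99 = 0.2427
L = ρ[1 − (K+1)ρ^K + Kρ^(K+1)] / [(1−ρ)(1−ρ^(K+1))]
Numerator: 0.2427·(1 − 8·0.00004959 + 7·0.00001204) = 0.242620
Denominator: (0.7573)·(0.999988) = 0.757295
L = 0.242620/0.757295 = 0.3204

Final: 0.3204


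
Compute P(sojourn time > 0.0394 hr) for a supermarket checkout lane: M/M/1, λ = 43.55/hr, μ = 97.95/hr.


W ~ Exponential(μ−λ) for M/M/1.
μ − λ = 97.95 − 43.55 = 54.4000
P(W > t) = e^{−(μ−λ)t} = e^{−2.1434} = 0.117260

Final: 0.117260


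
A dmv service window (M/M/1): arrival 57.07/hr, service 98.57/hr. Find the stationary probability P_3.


ρ = 57.07/98.57 = 0.5790
P_n = (1−ρ)·ρ^n = (1 − 0.5790)·0.5790^3 = 0.4210·0.194084 = 0.081713

Final: 0.081713


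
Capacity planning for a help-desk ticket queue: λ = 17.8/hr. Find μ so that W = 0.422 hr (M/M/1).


W = 1/(μ−λ) ⇒ μ − λ = 1/W = 1/0.422 = 2.3697
μ = λ + 1/W = 17.8 + 2.3697 = 20.1697 per hr

Final: 20.1697 /hr


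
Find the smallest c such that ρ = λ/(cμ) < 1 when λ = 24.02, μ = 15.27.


Stability requires cμ > λ ⇔ c > λ/μ.
λ/μ = 24.02/15.27 = 1.5730
Minimum integer c = ⌊1.5730⌋ + 1 = 2
Check: 2·15.27 = 30.54 > 24.02, while 1·15.27 = 15.27 ≤ 24.02

Final: 2 servers


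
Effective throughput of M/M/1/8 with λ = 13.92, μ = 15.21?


ρ = 0.9152; P_K = (1−ρ)ρ^8/(1−ρ^9) = 0.075943
λ_eff = λ(1 − P_K) = 13.92·(1 − 0.075943) = 13.92·0.924057 = 12.8629 /hr

Final: 12.8629 /hr


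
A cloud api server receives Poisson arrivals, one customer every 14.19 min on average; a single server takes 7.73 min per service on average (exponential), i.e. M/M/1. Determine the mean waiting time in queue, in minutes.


λ = 60/14.19 = 4.2283 /hr
μ = 60/7.73 = 7.7620 /hr
ρ = λ/μ = 4.2283/7.7620 = 0.5447
Wq = ρ/(μ−λ) = 0.5447/(7.7620−4.2283) = 0.15416 hr
In minutes: 0.15416·60 = 9.250 min

Final: 9.250 min


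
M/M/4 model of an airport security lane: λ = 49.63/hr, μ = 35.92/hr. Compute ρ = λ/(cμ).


ρ = λ/(cμ) = 49.63/(4·35.92) = 49.63/143.68 = 0.3454

Final: 0.3454


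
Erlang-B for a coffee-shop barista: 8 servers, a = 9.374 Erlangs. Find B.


B(c,a) = (a^c/c!) / Σ_{k=0}^{c} a^k/k!
a^8/8! = 1478.696586
Σ terms (k=0..8): 1.00000 + 9.37400 + 43.93594 + 137.28516 + 321.72777 + 603.17523 + 942.36077 + 1261.95569 + 1478.69659 = 4799.511157
B = 1478.696586/4799.511157 = 0.308093

Final: 0.308093


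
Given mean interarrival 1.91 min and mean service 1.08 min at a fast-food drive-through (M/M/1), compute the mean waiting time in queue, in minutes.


λ = 60/1.91 = 31.4136 /hr
μ = 60/1.08 = 55.5556 /hr
ρ = λ/μ = 31.4136/55.5556 = 0.5654
Wq = ρ/(μ−λ) = 0.5654/(55.5556−31.4136) = 0.02342 hr
In minutes: 0.02342·60 = 1.405 min

Final: 1.405 min


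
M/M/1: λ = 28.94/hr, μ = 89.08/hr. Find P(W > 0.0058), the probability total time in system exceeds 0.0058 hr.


W ~ Exponential(μ−λ) for M/M/1.
μ − λ = 89.08 − 28.94 = 60.1400
P(W > t) = e^{−(μ−λ)t} = e^{−0.3488} = 0.705526

Final: 0.705526


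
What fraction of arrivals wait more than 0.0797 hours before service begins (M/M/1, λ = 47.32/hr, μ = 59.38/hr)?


ρ = 47.32/59.38 = 0.7969
P(Wq > t) = ρ·e^{−(μ−λ)t} = 0.7969·e^{−0.9612}
= 0.7969·0.382441 = 0.304767

Final: 0.304767


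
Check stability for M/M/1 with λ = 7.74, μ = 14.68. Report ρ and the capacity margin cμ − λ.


Total capacity cμ = 1·14.68 = 14.68/hr
ρ = λ/(cμ) = 7.74/14.68 = 0.5272
Stable ⇔ ρ < 1: YES
Spare capacity = cμ − λ = 14.68 − 7.74 = 6.94/hr

Final: ρ = 0.5272; stable; margin = 6.94/hr


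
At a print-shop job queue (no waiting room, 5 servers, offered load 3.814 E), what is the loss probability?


B(c,a) = (a^c/c!) / Σ_{k=0}^{c} a^k/k!
a^5/5! = 6.725463
Σ terms (k=0..5): 1.00000 + 3.81400 + 7.27330 + 9.24679 + 8.81681 + 6.72546 = 36.876358
B = 6.725463/36.876358 = 0.182379

Final: 0.182379


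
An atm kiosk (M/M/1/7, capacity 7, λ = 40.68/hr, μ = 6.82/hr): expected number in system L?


ρ = 40.68/6.82 = 5.9648
L = ρ[1 − (K+1)ρ^K + Kρ^(K+1)] / [(1−ρ)(1−ρ^(K+1))]
Numerator: 5.9648·(1 − 8·268643.283597 + 7·1602405.978992) = 54087081.678002
Denominator: (-4.9648)·(-1602404.978992) = 7955635.276931
L = 54087081.678002/7955635.276931 = 6.7986

Final: 6.7986


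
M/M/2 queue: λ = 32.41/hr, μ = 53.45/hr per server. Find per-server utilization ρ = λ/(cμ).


ρ = λ/(cμ) = 32.41/(2·53.45) = 32.41/106.90 = 0.3032

Final: 0.3032


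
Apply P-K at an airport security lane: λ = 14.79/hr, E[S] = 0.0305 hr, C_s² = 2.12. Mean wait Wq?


ρ = λ·E[S] = 14.79·0.0305 = 0.4511
E[S²] = E[S]²(1+C_s²) = 0.0305²·(1+2.12) = 0.002902
Wq = λ·E[S²]/(2(1−ρ)) = 14.79·0.002902/(2·0.5489) = 0.03910 hr

Final: 0.03910 hr


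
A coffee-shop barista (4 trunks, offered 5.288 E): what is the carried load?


B(4,5.288) = 0.420421 (Erlang-B)
Carried load = a(1 − B) = 5.288·(1 − 0.420421) = 5.288·0.579579 = 3.0648 E

Final: 3.0648 Erlangs


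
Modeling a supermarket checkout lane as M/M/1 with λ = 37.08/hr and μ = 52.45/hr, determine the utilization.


ρ = λ/μ = 37.08/52.45 = 0.7070

Final: 0.7070


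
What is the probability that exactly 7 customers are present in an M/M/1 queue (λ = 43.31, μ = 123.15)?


ρ = 43.31/123.15 = 0.3517
P_n = (1−ρ)·ρ^n = (1 − 0.3517)·0.3517^7 = 0.6483·0.0006654 = 0.0004314

Final: 0.0004314


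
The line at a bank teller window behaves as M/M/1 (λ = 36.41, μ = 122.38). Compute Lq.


ρ = 36.41/122.38 = 0.2975
Lq = ρ²/(1−ρ) = 0.08852/0.7025 = 0.1260

Final: 0.1260


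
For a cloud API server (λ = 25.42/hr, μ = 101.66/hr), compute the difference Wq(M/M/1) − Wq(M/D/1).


ρ = 25.42/101.66 = 0.2500
Wq(M/M/1) = ρ/(μ−λ) = 0.2500/76.24 = 0.003280 hr
Wq(M/D/1) = ρ/(2(μ−λ)) = 0.001640 hr
Savings = 0.003280 − 0.001640 = 0.001640 hr

Final: 0.001640 hr


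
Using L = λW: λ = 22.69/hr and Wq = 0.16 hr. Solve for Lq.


Lq = λWq = 22.69·0.16 = 3.6304

Final: 3.6304


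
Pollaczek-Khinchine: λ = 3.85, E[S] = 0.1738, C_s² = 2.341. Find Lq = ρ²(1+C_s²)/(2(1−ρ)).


ρ = λ·E[S] = 3.85·0.1738 = 0.6691
Lq = ρ²(1+C_s²)/(2(1−ρ)) = 0.4477·(1+2.341)/(2·0.3309)
= 0.4477·3.3410/0.6617 = 2.26053

Final: 2.26053


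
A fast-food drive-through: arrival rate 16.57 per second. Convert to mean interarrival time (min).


Mean interarrival time = 1/λ = 1/16.57 second = 0.06035 second
In minutes: 0.06035 × 0.0166667 = 0.001006 min

Final: 0.001006 min


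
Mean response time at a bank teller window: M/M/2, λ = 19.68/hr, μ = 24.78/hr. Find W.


a = 0.7942; ρ = 0.3971; P₀ = 0.431542
Lq = P₀·a^c·ρ/(c!(1−ρ)²) = 0.14867
Wq = Lq/λ = 0.14867/19.68 = 0.007555 hr
W = Wq + 1/μ = 0.007555 + 0.04036 = 0.04791 hr

Final: 0.04791 hr


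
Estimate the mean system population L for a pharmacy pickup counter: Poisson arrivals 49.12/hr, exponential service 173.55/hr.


ρ = λ/μ = 49.12/173.55 = 0.2830
L = ρ/(1−ρ) = 0.2830/(1 − 0.2830) = 0.2830/0.7170 = 0.3948

Final: 0.3948


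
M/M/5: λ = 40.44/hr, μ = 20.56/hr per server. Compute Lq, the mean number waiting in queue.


a = λ/μ = 1.9669; ρ = a/5 = 0.3934
P₀ = 0.138934
Lq = P₀·a^c·ρ / (c!·(1−ρ)²) = 0.138934·29.44016·0.3934/(120·0.36798)
= 0.03644

Final: 0.03644


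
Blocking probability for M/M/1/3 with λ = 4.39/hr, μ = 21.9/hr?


ρ = λ/μ = 4.39/21.9 = 0.2005
P_K = (1−ρ)ρ^K/(1−ρ^(K+1)) = (0.7995·0.008055)/(1 − 0.001615)
= 0.006440/0.998385 = 0.006451

Final: 0.006451


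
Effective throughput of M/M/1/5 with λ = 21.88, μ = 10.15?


ρ = 2.1557; P_K = (1−ρ)ρ^5/(1−ρ^6) = 0.541503
λ_eff = λ(1 − P_K) = 21.88·(1 − 0.541503) = 21.88·0.458497 = 10.0319 /hr

Final: 10.0319 /hr


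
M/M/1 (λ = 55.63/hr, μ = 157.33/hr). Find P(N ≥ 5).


ρ = 55.63/157.33 = 0.3536
P(N ≥ n) = ρ^n = 0.3536^5 = 0.005527

Final: 0.005527


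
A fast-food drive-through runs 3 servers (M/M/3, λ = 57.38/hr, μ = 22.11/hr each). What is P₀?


a = λ/μ = 57.38/22.11 = 2.5952; ρ = a/c = 0.8651
Σ_{k=0}^{2} a^k/k! (terms k=0..2) = 1.00000 + 2.59521 + 3.36755 = 6.96275
Tail: a^3/(3!(1−ρ)) = 17.47895/(6·0.1349) = 21.58992
P₀ = 1/(6.96275 + 21.58992) = 1/28.55268 = 0.035023

Final: 0.035023


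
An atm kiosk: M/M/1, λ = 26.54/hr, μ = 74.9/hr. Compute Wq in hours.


ρ = 26.54/74.9 = 0.3543
Wq = ρ/(μ−λ) = 0.3543/(74.9 − 26.54) = 0.3543/48.36 = 0.007327 hr

Final: 0.007327 hr


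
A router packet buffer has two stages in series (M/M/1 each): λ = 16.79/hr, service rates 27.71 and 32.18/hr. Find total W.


Each node sees arrival rate λ = 16.79/hr (tandem ⇒ throughput preserved).
W₁ = 1/(μ₁−λ) = 1/(27.71−16.79) = 0.09158 hr
W₂ = 1/(μ₂−λ) = 1/(32.18−16.79) = 0.06498 hr
W_total = W₁ + W₂ = 0.09158 + 0.06498 = 0.15655 hr

Final: 0.15655 hr


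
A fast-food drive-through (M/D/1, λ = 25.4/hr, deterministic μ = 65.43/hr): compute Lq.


ρ = 25.4/65.43 = 0.3882
M/D/1: Lq = ρ²/(2(1−ρ)) = 0.1507/(2·0.6118) = 0.12316

Final: 0.12316


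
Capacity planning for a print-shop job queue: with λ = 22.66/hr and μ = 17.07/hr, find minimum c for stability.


Stability requires cμ > λ ⇔ c > λ/μ.
λ/μ = 22.66/17.07 = 1.3275
Minimum integer c = ⌊1.3275⌋ + 1 = 2
Check: 2·17.07 = 34.14 > 22.66, while 1·17.07 = 17.07 ≤ 22.66

Final: 2 servers


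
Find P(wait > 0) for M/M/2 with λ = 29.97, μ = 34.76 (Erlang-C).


a = λ/μ = 0.8622; ρ = a/2 = 0.4311
P₀ = 0.397527 (from M/M/c formula)
C(c,a) = [a^c/(c!(1−ρ))]·P₀ = [0.74339/(2·0.5689)]·0.397527
= 0.65335·0.397527 = 0.259725

Final: 0.259725


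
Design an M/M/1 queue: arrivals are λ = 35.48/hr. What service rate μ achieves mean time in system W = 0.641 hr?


W = 1/(μ−λ) ⇒ μ − λ = 1/W = 1/0.641 = 1.5601
μ = λ + 1/W = 35.48 + 1.5601 = 37.0401 per hr

Final: 37.0401 /hr


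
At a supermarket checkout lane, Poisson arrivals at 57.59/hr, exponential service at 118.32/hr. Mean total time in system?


W = 1/(μ−λ) = 1/(118.32 − 57.59) = 1/60.73 = 0.01647 hr

Final: 0.01647 hr


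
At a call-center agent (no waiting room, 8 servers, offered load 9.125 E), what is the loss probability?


B(c,a) = (a^c/c!) / Σ_{k=0}^{c} a^k/k!
a^8/8! = 1192.181729
Σ terms (k=0..8): 1.00000 + 9.12500 + 41.63281 + 126.63314 + 288.88185 + 527.20937 + 801.79758 + 1045.20042 + 1192.18173 = 4033.661896
B = 1192.181729/4033.661896 = 0.295558

Final: 0.295558


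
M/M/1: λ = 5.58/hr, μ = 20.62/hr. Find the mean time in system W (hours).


W = 1/(μ−λ) = 1/(20.62 − 5.58) = 1/15.04 = 0.06649 hr

Final: 0.06649 hr


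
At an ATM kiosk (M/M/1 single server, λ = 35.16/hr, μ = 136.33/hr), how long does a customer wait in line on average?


ρ = 35.16/136.33 = 0.2579
Wq = ρ/(μ−λ) = 0.2579/(136.33 − 35.16) = 0.2579/101.17 = 0.002549 hr

Final: 0.002549 hr


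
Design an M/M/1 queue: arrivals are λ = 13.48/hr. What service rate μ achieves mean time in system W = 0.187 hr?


W = 1/(μ−λ) ⇒ μ − λ = 1/W = 1/0.187 = 5.3476
μ = λ + 1/W = 13.48 + 5.3476 = 18.8276 per hr

Final: 18.8276 /hr


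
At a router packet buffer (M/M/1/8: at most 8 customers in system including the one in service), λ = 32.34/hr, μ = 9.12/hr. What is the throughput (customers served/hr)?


ρ = 3.5461; P_K = (1−ρ)ρ^8/(1−ρ^9) = 0.718004
λ_eff = λ(1 − P_K) = 32.34·(1 − 0.718004) = 32.34·0.281996 = 9.1197 /hr

Final: 9.1197 /hr


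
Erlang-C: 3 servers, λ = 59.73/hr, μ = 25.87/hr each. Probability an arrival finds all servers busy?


a = λ/μ = 2.3089; ρ = a/3 = 0.7696
P₀ = 0.067212 (from M/M/c formula)
C(c,a) = [a^c/(c!(1−ρ))]·P₀ = [12.30802/(6·0.2304)]·0.067212
= 8.90404·0.067212 = 0.598459

Final: 0.598459


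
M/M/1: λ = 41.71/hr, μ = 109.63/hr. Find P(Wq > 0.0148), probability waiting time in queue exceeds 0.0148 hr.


ρ = 41.71/109.63 = 0.3805
P(Wq > t) = ρ·e^{−(μ−λ)t} = 0.3805·e^{−1.0052}
= 0.3805·0.365966 = 0.139236

Final: 0.139236


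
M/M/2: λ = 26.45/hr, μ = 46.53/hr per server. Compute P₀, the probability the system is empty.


a = λ/μ = 26.45/46.53 = 0.5685; ρ = a/c = 0.2842
Σ_{k=0}^{1} a^k/k! (terms k=0..1) = 1.00000 + 0.56845 = 1.56845
Tail: a^2/(2!(1−ρ)) = 0.32314/(2·0.7158) = 0.22572
P₀ = 1/(1.56845 + 0.22572) = 1/1.79418 = 0.557359

Final: 0.557359


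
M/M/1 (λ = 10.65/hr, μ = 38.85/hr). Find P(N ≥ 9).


ρ = 10.65/38.85 = 0.2741
P(N ≥ n) = ρ^n = 0.2741^9 = 0.000008742

Final: 0.000008742


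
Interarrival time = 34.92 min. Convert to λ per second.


λ = 1/(interarrival time) in consistent units.
1 second = 0.0166667 min, so λ = 0.0166667/34.92 = 0.0004773 per second

Final: 0.0004773 /sec


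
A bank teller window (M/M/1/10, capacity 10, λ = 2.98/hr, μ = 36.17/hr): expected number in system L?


ρ = 2.98/36.17 = 0.08239
L = ρ[1 − (K+1)ρ^K + Kρ^(K+1)] / [(1−ρ)(1−ρ^(K+1))]
Numerator: 0.08239·(1 − 11·1.441e-11 + 10·1.187e-12) = 0.082389
Denominator: (0.9176)·(1.000000) = 0.917611
L = 0.082389/0.917611 = 0.08979

Final: 0.08979


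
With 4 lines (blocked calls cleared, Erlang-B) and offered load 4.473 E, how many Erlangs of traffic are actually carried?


B(4,4.473) = 0.354340 (Erlang-B)
Carried load = a(1 − B) = 4.473·(1 − 0.354340) = 4.473·0.645660 = 2.8880 E

Final: 2.8880 Erlangs


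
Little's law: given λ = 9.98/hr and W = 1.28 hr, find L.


L = λW = 9.98·1.28 = 12.7744

Final: 12.7744


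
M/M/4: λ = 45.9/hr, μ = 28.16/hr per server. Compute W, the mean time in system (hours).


a = 1.6300; ρ = 0.4075; P₀ = 0.193180
Lq = P₀·a^c·ρ/(c!(1−ρ)²) = 0.06595
Wq = Lq/λ = 0.06595/45.9 = 0.001437 hr
W = Wq + 1/μ = 0.001437 + 0.03551 = 0.03695 hr

Final: 0.03695 hr


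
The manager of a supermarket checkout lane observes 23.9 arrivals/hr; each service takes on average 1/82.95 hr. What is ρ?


ρ = λ/μ = 23.9/82.95 = 0.2881

Final: 0.2881


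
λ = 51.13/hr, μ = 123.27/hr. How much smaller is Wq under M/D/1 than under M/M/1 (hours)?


ρ = 51.13/123.27 = 0.4148
Wq(M/M/1) = ρ/(μ−λ) = 0.4148/72.14 = 0.005750 hr
Wq(M/D/1) = ρ/(2(μ−λ)) = 0.002875 hr
Savings = 0.005750 − 0.002875 = 0.002875 hr

Final: 0.002875 hr


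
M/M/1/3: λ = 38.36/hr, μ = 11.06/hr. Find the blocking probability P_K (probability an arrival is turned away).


ρ = λ/μ = 38.36/11.06 = 3.4684
P_K = (1−ρ)ρ^K/(1−ρ^(K+1)) = (-2.4684·41.722509)/(1 − 144.708448)
= -102.985939/-143.708448 = 0.716631

Final: 0.716631


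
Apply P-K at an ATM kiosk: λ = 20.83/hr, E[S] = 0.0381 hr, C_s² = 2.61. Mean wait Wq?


ρ = λ·E[S] = 20.83·0.0381 = 0.7936
E[S²] = E[S]²(1+C_s²) = 0.0381²·(1+2.61) = 0.005240
Wq = λ·E[S²]/(2(1−ρ)) = 20.83·0.005240/(2·0.2064) = 0.26446 hr

Final: 0.26446 hr


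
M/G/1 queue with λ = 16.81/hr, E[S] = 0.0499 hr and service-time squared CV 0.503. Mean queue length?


ρ = λ·E[S] = 16.81·0.0499 = 0.8388
Lq = ρ²(1+C_s²)/(2(1−ρ)) = 0.7036·(1+0.503)/(2·0.1612)
= 0.7036·1.5030/0.3224 = 3.28059

Final: 3.28059


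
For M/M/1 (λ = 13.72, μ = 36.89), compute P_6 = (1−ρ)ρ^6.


ρ = 13.72/36.89 = 0.3719
P_n = (1−ρ)·ρ^n = (1 − 0.3719)·0.3719^6 = 0.6281·0.002647 = 0.001662

Final: 0.001662


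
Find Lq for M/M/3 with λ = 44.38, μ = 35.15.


a = λ/μ = 1.2626; ρ = a/3 = 0.4209
P₀ = 0.274809
Lq = P₀·a^c·ρ / (c!·(1−ρ)²) = 0.274809·2.01273·0.4209/(6·0.33540)
= 0.11568

Final: 0.11568


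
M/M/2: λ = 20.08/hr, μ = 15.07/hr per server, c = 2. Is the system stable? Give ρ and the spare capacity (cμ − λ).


Total capacity cμ = 2·15.07 = 30.14/hr
ρ = λ/(cμ) = 20.08/30.14 = 0.6662
Stable ⇔ ρ < 1: YES
Spare capacity = cμ − λ = 30.14 − 20.08 = 10.06/hr

Final: ρ = 0.6662; stable; margin = 10.06/hr


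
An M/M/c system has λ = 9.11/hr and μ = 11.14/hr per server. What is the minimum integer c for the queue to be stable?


Stability requires cμ > λ ⇔ c > λ/μ.
λ/μ = 9.11/11.14 = 0.8178
Minimum integer c = ⌊0.8178⌋ + 1 = 1
Check: 1·11.14 = 11.14 > 9.11, while 0·11.14 = 0.00 ≤ 9.11

Final: 1 servers


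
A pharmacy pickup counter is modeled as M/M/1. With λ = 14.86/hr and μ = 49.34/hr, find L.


ρ = λ/μ = 14.86/49.34 = 0.3012
L = ρ/(1−ρ) = 0.3012/(1 − 0.3012) = 0.3012/0.6988 = 0.4310

Final: 0.4310


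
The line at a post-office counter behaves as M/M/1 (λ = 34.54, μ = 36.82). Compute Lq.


ρ = 34.54/36.82 = 0.9381
Lq = ρ²/(1−ρ) = 0.8800/0.06192 = 14.2110

Final: 14.2110


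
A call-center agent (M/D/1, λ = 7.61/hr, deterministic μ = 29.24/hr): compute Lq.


ρ = 7.61/29.24 = 0.2603
M/D/1: Lq = ρ²/(2(1−ρ)) = 0.06774/(2·0.7397) = 0.04578

Final: 0.04578


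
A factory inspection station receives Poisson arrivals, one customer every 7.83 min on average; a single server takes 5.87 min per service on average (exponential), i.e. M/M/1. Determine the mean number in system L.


λ = 60/7.83 = 7.6628 /hr
μ = 60/5.87 = 10.2215 /hr
ρ = λ/μ = 7.6628/10.2215 = 0.7497
L = ρ/(1−ρ) = 0.7497/0.2503 = 2.9949

Final: 2.9949


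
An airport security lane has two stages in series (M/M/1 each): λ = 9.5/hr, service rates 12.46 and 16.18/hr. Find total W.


Each node sees arrival rate λ = 9.5/hr (tandem ⇒ throughput preserved).
W₁ = 1/(μ₁−λ) = 1/(12.46−9.5) = 0.33784 hr
W₂ = 1/(μ₂−λ) = 1/(16.18−9.5) = 0.14970 hr
W_total = W₁ + W₂ = 0.33784 + 0.14970 = 0.48754 hr

Final: 0.48754 hr


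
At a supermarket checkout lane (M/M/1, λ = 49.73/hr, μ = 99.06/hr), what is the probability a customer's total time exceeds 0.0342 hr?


W ~ Exponential(μ−λ) for M/M/1.
μ − λ = 99.06 − 49.73 = 49.3300
P(W > t) = e^{−(μ−λ)t} = e^{−1.6871} = 0.185058

Final: 0.185058


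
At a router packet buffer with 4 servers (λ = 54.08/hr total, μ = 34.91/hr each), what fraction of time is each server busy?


ρ = λ/(cμ) = 54.08/(4·34.91) = 54.08/139.64 = 0.3873

Final: 0.3873


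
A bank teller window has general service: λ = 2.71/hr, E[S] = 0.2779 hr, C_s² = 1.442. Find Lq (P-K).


ρ = λ·E[S] = 2.71·0.2779 = 0.7531
Lq = ρ²(1+C_s²)/(2(1−ρ)) = 0.5672·(1+1.442)/(2·0.2469)
= 0.5672·2.4420/0.4938 = 2.80496

Final: 2.80496


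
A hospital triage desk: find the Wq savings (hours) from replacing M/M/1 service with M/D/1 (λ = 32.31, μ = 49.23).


ρ = 32.31/49.23 = 0.6563
Wq(M/M/1) = ρ/(μ−λ) = 0.6563/16.92 = 0.03879 hr
Wq(M/D/1) = ρ/(2(μ−λ)) = 0.01939 hr
Savings = 0.03879 − 0.01939 = 0.01939 hr

Final: 0.01939 hr


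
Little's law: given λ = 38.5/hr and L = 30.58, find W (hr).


W = L/λ = 30.58/38.5 = 0.7943 hr

Final: 0.7943 hr


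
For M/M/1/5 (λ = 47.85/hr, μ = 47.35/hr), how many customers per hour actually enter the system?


ρ = 1.0106; P_K = (1−ρ)ρ^5/(1−ρ^6) = 0.171074
λ_eff = λ(1 − P_K) = 47.85·(1 − 0.171074) = 47.85·0.828926 = 39.6641 /hr

Final: 39.6641 /hr


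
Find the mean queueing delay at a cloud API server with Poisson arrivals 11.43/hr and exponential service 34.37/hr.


ρ = 11.43/34.37 = 0.3326
Wq = ρ/(μ−λ) = 0.3326/(34.37 − 11.43) = 0.3326/22.94 = 0.01450 hr

Final: 0.01450 hr


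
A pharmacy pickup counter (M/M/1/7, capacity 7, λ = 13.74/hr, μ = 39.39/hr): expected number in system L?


ρ = 13.74/39.39 = 0.3488
L = ρ[1 − (K+1)ρ^K + Kρ^(K+1)] / [(1−ρ)(1−ρ^(K+1))]
Numerator: 0.3488·(1 − 8·0.0006284 + 7·0.0002192) = 0.347601
Denominator: (0.6512)·(0.999781) = 0.651038
L = 0.347601/0.651038 = 0.5339

Final: 0.5339


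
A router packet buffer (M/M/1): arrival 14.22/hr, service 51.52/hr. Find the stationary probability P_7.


ρ = 14.22/51.52 = 0.2760
P_n = (1−ρ)·ρ^n = (1 − 0.2760)·0.2760^7 = 0.7240·0.0001220 = 0.00008835

Final: 0.00008835


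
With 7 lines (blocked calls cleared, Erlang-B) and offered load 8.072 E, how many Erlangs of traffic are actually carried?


B(7,8.072) = 0.312213 (Erlang-B)
Carried load = a(1 − B) = 8.072·(1 − 0.312213) = 8.072·0.687787 = 5.5518 E

Final: 5.5518 Erlangs


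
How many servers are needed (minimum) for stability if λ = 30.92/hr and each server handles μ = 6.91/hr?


Stability requires cμ > λ ⇔ c > λ/μ.
λ/μ = 30.92/6.91 = 4.4747
Minimum integer c = ⌊4.4747⌋ + 1 = 5
Check: 5·6.91 = 34.55 > 30.92, while 4·6.91 = 27.64 ≤ 30.92

Final: 5 servers


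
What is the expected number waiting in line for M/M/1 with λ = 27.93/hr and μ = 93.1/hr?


ρ = 27.93/93.1 = 0.3000
Lq = ρ²/(1−ρ) = 0.09000/0.7000 = 0.1286

Final: 0.1286


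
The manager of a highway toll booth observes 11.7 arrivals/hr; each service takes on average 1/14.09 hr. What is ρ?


ρ = λ/μ = 11.7/14.09 = 0.8304

Final: 0.8304


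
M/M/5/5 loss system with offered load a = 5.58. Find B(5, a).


B(c,a) = (a^c/c!) / Σ_{k=0}^{c} a^k/k!
a^5/5! = 45.080606
Σ terms (k=0..5): 1.00000 + 5.58000 + 15.56820 + 28.95685 + 40.39481 + 45.08061 = 136.580467
B = 45.080606/136.580467 = 0.330066

Final: 0.330066


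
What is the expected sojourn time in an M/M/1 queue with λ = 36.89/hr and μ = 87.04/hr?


W = 1/(μ−λ) = 1/(87.04 − 36.89) = 1/50.15 = 0.01994 hr

Final: 0.01994 hr


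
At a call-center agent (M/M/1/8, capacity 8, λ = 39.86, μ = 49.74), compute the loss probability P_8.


ρ = λ/μ = 39.86/49.74 = 0.8014
P_K = (1−ρ)ρ^K/(1−ρ^(K+1)) = (0.1986·0.170080)/(1 − 0.136296)
= 0.033783/0.863704 = 0.039115

Final: 0.039115
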